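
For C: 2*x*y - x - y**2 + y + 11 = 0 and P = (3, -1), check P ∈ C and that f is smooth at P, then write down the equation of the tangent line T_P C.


Tangent line at P: -3*x + 9*y + 18 = 0.

Step 1: f(3, -1) = 0, so P lies on C.
Step 2: partial derivatives
  f_x(x, y) = 2*y - 1, f_y(x, y) = 2*x - 2*y + 1.
  f_x(P) = -3, f_y(P) = 9 (gradient nonzero, so P is smooth).
Step 3: tangent line at P: -3·(x − 3) + 9·(y − -1) = 0.
Expanding: -3*x + 9*y + 18 = 0.


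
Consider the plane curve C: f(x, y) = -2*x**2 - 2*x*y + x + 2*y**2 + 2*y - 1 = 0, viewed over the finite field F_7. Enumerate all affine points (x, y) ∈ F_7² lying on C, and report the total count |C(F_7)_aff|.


Affine F_7-points: {(1, 1), (1, 6), (2, 0), (2, 1), (3, 4), (3, 5), (4, 4), (4, 6)}; count = 8.

For each of the 49 pairs (x, y) ∈ F_7², evaluate f(x, y) mod 7. Record the zeros.
  x = 0: [0↦6, 1↦3, 2↦4, 3↦2, 4↦4, 5↦3, 6↦6]  zeros at y ∈ ∅
  x = 1: [0↦5, 1↦0, 2↦6, 3↦2, 4↦2, 5↦6, 6↦0]  zeros at y ∈ {1, 6}
  x = 2: [0↦0, 1↦0, 2↦4, 3↦5, 4↦3, 5↦5, 6↦4]  zeros at y ∈ {0, 1}
  x = 3: [0↦5, 1↦3, 2↦5, 3↦4, 4↦0, 5↦0, 6↦4]  zeros at y ∈ {4, 5}
  x = 4: [0↦6, 1↦2, 2↦2, 3↦6, 4↦0, 5↦5, 6↦0]  zeros at y ∈ {4, 6}
  x = 5: [0↦3, 1↦4, 2↦2, 3↦4, 4↦3, 5↦6, 6↦6]  zeros at y ∈ ∅
  x = 6: [0↦3, 1↦2, 2↦5, 3↦5, 4↦2, 5↦3, 6↦1]  zeros at y ∈ ∅
Collecting zeros: affine points = {(1, 1), (1, 6), (2, 0), (2, 1), (3, 4), (3, 5), (4, 4), (4, 6)}.
Total count |C(F_7)_aff| = 8.


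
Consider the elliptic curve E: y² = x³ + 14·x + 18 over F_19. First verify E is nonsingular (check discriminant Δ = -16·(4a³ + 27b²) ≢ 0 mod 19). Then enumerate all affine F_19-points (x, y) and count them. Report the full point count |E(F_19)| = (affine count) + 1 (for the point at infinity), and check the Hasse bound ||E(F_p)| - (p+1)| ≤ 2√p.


Affine points = {(2, 4), (2, 15), (3, 7), (3, 12), (4, 9), (4, 10), (5, 2), (5, 17), (16, 5), (16, 14), (17, 1), (17, 18)}; affine count = 12; |E(F_19)| = 13.

Discriminant check: Δ ∝ 4a³ + 27b² = 4·14³ + 27·18² = 4·2744 + 27·324 ≡ 2 (mod 19). Nonzero ⇒ E is nonsingular.
For each x ∈ F_19, compute rhs = x³ + 14·x + 18 mod 19, then count y ∈ F_19 with y² ≡ rhs.
  x = 0: rhs = 18, matching y values: none (0 points).
  x = 1: rhs = 14, matching y values: none (0 points).
  x = 2: rhs = 16, matching y values: 4, 15 (2 points).
  x = 3: rhs = 11, matching y values: 7, 12 (2 points).
  x = 4: rhs = 5, matching y values: 9, 10 (2 points).
  x = 5: rhs = 4, matching y values: 2, 17 (2 points).
  x = 6: rhs = 14, matching y values: none (0 points).
  x = 7: rhs = 3, matching y values: none (0 points).
  x = 8: rhs = 15, matching y values: none (0 points).
  x = 9: rhs = 18, matching y values: none (0 points).
  x = 10: rhs = 18, matching y values: none (0 points).
  x = 11: rhs = 2, matching y values: none (0 points).
  x = 12: rhs = 14, matching y values: none (0 points).
  x = 13: rhs = 3, matching y values: none (0 points).
  x = 14: rhs = 13, matching y values: none (0 points).
  x = 15: rhs = 12, matching y values: none (0 points).
  x = 16: rhs = 6, matching y values: 5, 14 (2 points).
  x = 17: rhs = 1, matching y values: 1, 18 (2 points).
  x = 18: rhs = 3, matching y values: none (0 points).
Total affine count: 12.
Full point count |E(F_19)| = 12 + 1 = 13.
Hasse bound: |13 − (19+1)| = |-7| = 7 ≤ 2√19 ≈ 8.7178 ✓.


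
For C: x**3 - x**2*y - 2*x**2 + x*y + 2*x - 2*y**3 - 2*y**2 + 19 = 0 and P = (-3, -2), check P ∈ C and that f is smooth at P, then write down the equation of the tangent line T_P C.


Tangent line at P: 27*x - 28*y + 25 = 0.

Step 1: f(-3, -2) = 0, so P lies on C.
Step 2: partial derivatives
  f_x(x, y) = 3*x**2 - 2*x*y - 4*x + y + 2, f_y(x, y) = -x**2 + x - 6*y**2 - 4*y.
  f_x(P) = 27, f_y(P) = -28 (gradient nonzero, so P is smooth).
Step 3: tangent line at P: 27·(x − -3) + -28·(y − -2) = 0.
Expanding: 27*x - 28*y + 25 = 0.


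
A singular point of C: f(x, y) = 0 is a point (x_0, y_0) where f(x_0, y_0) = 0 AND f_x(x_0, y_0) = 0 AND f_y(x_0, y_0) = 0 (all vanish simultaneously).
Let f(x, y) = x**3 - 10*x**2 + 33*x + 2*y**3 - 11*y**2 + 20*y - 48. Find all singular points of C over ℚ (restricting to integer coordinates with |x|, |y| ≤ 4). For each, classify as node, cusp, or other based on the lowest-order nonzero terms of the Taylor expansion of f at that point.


Singular points: {(3, 2)}; classification: node.

Compute partial derivatives:
  f_x = 3*x**2 - 20*x + 33.
  f_y = 6*y**2 - 22*y + 20.
Scan x_0 ∈ {−4, ..., 4}. For each x_0, f_y(x_0, y) is a polynomial in y; find its integer roots y ∈ {−4, ..., 4}, then test f_x and f at those candidates.
  x = -4: f_y(-4, y) = 6*y**2 - 22*y + 20; vanishes at y ∈ {2}. (-4, 2): f_x = 161 ≠ 0.
  x = -3: f_y(-3, y) = 6*y**2 - 22*y + 20; vanishes at y ∈ {2}. (-3, 2): f_x = 120 ≠ 0.
  x = -2: f_y(-2, y) = 6*y**2 - 22*y + 20; vanishes at y ∈ {2}. (-2, 2): f_x = 85 ≠ 0.
  x = -1: f_y(-1, y) = 6*y**2 - 22*y + 20; vanishes at y ∈ {2}. (-1, 2): f_x = 56 ≠ 0.
  x = 0: f_y(0, y) = 6*y**2 - 22*y + 20; vanishes at y ∈ {2}. (0, 2): f_x = 33 ≠ 0.
  x = 1: f_y(1, y) = 6*y**2 - 22*y + 20; vanishes at y ∈ {2}. (1, 2): f_x = 16 ≠ 0.
  x = 2: f_y(2, y) = 6*y**2 - 22*y + 20; vanishes at y ∈ {2}. (2, 2): f_x = 5 ≠ 0.
  x = 3: f_y(3, y) = 6*y**2 - 22*y + 20; vanishes at y ∈ {2}. (3, 2): f_x = 0, f = 0 — SINGULAR.
  x = 4: f_y(4, y) = 6*y**2 - 22*y + 20; vanishes at y ∈ {2}. (4, 2): f_x = 1 ≠ 0.
Only singular point on the grid: (3, 2).
Classify: substitute x = 3 + u, y = 2 + v and expand: f = u**3 - u**2 + 2*v**3 + v**2.
No constant or linear terms (consistent with a singular point). Quadratic part: -u**2 + v**2. Cubic part: u**3 + 2*v**3.
The quadratic part v**2 - u**2 = (v − u)(v + u) splits into two distinct linear factors, so there are two distinct tangent lines y − 2 = ±(x − 3) — this is a node (ordinary double point).
Classification: node.


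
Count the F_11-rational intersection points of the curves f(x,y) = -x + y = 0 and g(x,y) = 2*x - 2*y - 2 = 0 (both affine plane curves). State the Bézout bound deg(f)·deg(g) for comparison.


Common zeros: ∅; count = 0; Bézout bound = 1.

deg(f) = 1, deg(g) = 1, so Bézout bound = 1.
Scan x ∈ F_11. For each x, list the y ∈ F_11 with f(x, y) ≡ 0 and those with g(x, y) ≡ 0 (mod 11); the common zeros in that column are the intersection.
  x = 0: f ≡ 0 at y ∈ {0}; g ≡ 0 at y ∈ {10}; common: ∅.
  x = 1: f ≡ 0 at y ∈ {1}; g ≡ 0 at y ∈ {0}; common: ∅.
  x = 2: f ≡ 0 at y ∈ {2}; g ≡ 0 at y ∈ {1}; common: ∅.
  x = 3: f ≡ 0 at y ∈ {3}; g ≡ 0 at y ∈ {2}; common: ∅.
  x = 4: f ≡ 0 at y ∈ {4}; g ≡ 0 at y ∈ {3}; common: ∅.
  x = 5: f ≡ 0 at y ∈ {5}; g ≡ 0 at y ∈ {4}; common: ∅.
  x = 6: f ≡ 0 at y ∈ {6}; g ≡ 0 at y ∈ {5}; common: ∅.
  x = 7: f ≡ 0 at y ∈ {7}; g ≡ 0 at y ∈ {6}; common: ∅.
  x = 8: f ≡ 0 at y ∈ {8}; g ≡ 0 at y ∈ {7}; common: ∅.
  x = 9: f ≡ 0 at y ∈ {9}; g ≡ 0 at y ∈ {8}; common: ∅.
  x = 10: f ≡ 0 at y ∈ {10}; g ≡ 0 at y ∈ {9}; common: ∅.
Collecting: common zeros = ∅, so the count is 0.
Comparison with the Bézout bound: 0 ≤ 1 = deg(f)·deg(g), as expected for curves with no common component (the affine F_11-count falls short of the bound because intersections may lie at infinity, over extension fields, or carry multiplicity).


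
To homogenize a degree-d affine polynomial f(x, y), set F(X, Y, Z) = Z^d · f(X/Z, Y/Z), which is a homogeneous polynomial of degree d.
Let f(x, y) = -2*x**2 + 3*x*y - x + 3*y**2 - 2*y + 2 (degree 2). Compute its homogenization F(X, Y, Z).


F(X, Y, Z) = -2*X**2 + 3*X*Y - X*Z + 3*Y**2 - 2*Y*Z + 2*Z**2

deg(f) = 2.
Substitute x = X/Z, y = Y/Z into f, then multiply by Z^2.
  monomial -2·x^2·y^0 ↦ -2·X^2·Y^0·Z^0.
  monomial 3·x^1·y^1 ↦ 3·X^1·Y^1·Z^0.
  monomial -1·x^1·y^0 ↦ -1·X^1·Y^0·Z^1.
  monomial 3·x^0·y^2 ↦ 3·X^0·Y^2·Z^0.
  monomial -2·x^0·y^1 ↦ -2·X^0·Y^1·Z^1.
  monomial 2·x^0·y^0 ↦ 2·X^0·Y^0·Z^2.
Collecting: F(X, Y, Z) = -2*X**2 + 3*X*Y - X*Z + 3*Y**2 - 2*Y*Z + 2*Z**2.


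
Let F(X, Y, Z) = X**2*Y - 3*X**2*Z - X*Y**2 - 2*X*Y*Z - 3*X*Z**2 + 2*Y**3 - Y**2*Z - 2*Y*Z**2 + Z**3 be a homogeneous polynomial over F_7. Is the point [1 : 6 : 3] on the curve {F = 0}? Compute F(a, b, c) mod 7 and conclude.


F(1,6,3) ≡ 1 (mod 7); P is NOT on the curve.

Evaluate F(1, 6, 3) term-by-term (mod 7).
  X**2*Y ↦ 1·1·6·1 = 6
  -3*X**2*Z ↦ -3·1·1·3 = -9
  -X*Y**2 ↦ -1·1·36·1 = -36
  -2*X*Y*Z ↦ -2·1·6·3 = -36
  -3*X*Z**2 ↦ -3·1·1·9 = -27
  2*Y**3 ↦ 2·1·216·1 = 432
  -Y**2*Z ↦ -1·1·36·3 = -108
  -2*Y*Z**2 ↦ -2·1·6·9 = -108
  Z**3 ↦ 1·1·1·27 = 27
Sum: F(1, 6, 3) = (6) + (-9) + (-36) + (-36) + (-27) + (432) + (-108) + (-108) + (27) = 141.
Reducing mod 7: 141 ≡ 1 (mod 7).
Since F(a, b, c) ≡ 1 ≠ 0 (mod 7), P does NOT lie on the curve.


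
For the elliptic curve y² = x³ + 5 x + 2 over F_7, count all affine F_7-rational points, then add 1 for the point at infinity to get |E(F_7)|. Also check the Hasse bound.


Affine points = {(0, 3), (0, 4), (1, 1), (1, 6), (3, 3), (3, 4), (4, 3), (4, 4)}; affine count = 8; |E(F_7)| = 9.

Discriminant check: Δ ∝ 4a³ + 27b² = 4·5³ + 27·2² = 4·125 + 27·4 ≡ 6 (mod 7). Nonzero ⇒ E is nonsingular.
For each x ∈ F_7, compute rhs = x³ + 5·x + 2 mod 7, then count y ∈ F_7 with y² ≡ rhs.
  x = 0: rhs = 2, matching y values: 3, 4 (2 points).
  x = 1: rhs = 1, matching y values: 1, 6 (2 points).
  x = 2: rhs = 6, matching y values: none (0 points).
  x = 3: rhs = 2, matching y values: 3, 4 (2 points).
  x = 4: rhs = 2, matching y values: 3, 4 (2 points).
  x = 5: rhs = 5, matching y values: none (0 points).
  x = 6: rhs = 3, matching y values: none (0 points).
Total affine count: 8.
Full point count |E(F_7)| = 8 + 1 = 9.
Hasse bound: |9 − (7+1)| = |1| = 1 ≤ 2√7 ≈ 5.2915 ✓.


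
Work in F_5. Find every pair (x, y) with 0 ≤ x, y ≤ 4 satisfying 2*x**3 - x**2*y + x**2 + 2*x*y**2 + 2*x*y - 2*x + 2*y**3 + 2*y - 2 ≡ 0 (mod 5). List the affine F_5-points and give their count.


Affine F_5-points: {(1, 3), (2, 2), (2, 3), (3, 0), (3, 3), (3, 4), (4, 2)}; count = 7.

For each of the 25 pairs (x, y) ∈ F_5², evaluate f(x, y) mod 5. Record the zeros.
  x = 0: [0↦3, 1↦2, 2↦3, 3↦3, 4↦4]  zeros at y ∈ ∅
  x = 1: [0↦4, 1↦1, 2↦4, 3↦0, 4↦1]  zeros at y ∈ {3}
  x = 2: [0↦4, 1↦2, 2↦0, 3↦0, 4↦4]  zeros at y ∈ {2, 3}
  x = 3: [0↦0, 1↦2, 2↦3, 3↦0, 4↦0]  zeros at y ∈ {0, 3, 4}
  x = 4: [0↦4, 1↦3, 2↦0, 3↦2, 4↦1]  zeros at y ∈ {2}
Collecting zeros: affine points = {(1, 3), (2, 2), (2, 3), (3, 0), (3, 3), (3, 4), (4, 2)}.
Total count |C(F_5)_aff| = 7.


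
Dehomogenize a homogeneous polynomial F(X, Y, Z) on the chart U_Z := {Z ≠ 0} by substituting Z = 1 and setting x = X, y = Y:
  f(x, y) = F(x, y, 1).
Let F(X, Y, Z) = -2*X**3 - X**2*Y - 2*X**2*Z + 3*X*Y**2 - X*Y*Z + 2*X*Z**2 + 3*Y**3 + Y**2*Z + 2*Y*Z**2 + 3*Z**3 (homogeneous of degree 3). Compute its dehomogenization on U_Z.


f(x, y) = -2*x**3 - x**2*y - 2*x**2 + 3*x*y**2 - x*y + 2*x + 3*y**3 + y**2 + 2*y + 3

On U_Z we set Z = 1. Each monomial c·X^i·Y^j·Z^k in F becomes c·x^i·y^j·1^k = c·x^i·y^j.
Substituting Z = 1: F(X, Y, 1) = -2*x**3 - x**2*y - 2*x**2 + 3*x*y**2 - x*y + 2*x + 3*y**3 + y**2 + 2*y + 3.
Note: deg(f) ≤ deg(F) = 3; strict inequality happens when F is divisible by Z (lost terms).


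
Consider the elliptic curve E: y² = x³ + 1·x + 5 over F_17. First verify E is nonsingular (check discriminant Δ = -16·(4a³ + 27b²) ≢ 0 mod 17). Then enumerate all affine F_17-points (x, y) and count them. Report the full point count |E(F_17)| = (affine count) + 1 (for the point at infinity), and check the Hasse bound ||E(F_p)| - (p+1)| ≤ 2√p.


Affine points = {(2, 7), (2, 10), (3, 1), (3, 16), (5, 4), (5, 13), (7, 7), (7, 10), (8, 7), (8, 10), (11, 2), (11, 15), (14, 3), (14, 14)}; affine count = 14; |E(F_17)| = 15.

Discriminant check: Δ ∝ 4a³ + 27b² = 4·1³ + 27·5² = 4·1 + 27·25 ≡ 16 (mod 17). Nonzero ⇒ E is nonsingular.
For each x ∈ F_17, compute rhs = x³ + 1·x + 5 mod 17, then count y ∈ F_17 with y² ≡ rhs.
  x = 0: rhs = 5, matching y values: none (0 points).
  x = 1: rhs = 7, matching y values: none (0 points).
  x = 2: rhs = 15, matching y values: 7, 10 (2 points).
  x = 3: rhs = 1, matching y values: 1, 16 (2 points).
  x = 4: rhs = 5, matching y values: none (0 points).
  x = 5: rhs = 16, matching y values: 4, 13 (2 points).
  x = 6: rhs = 6, matching y values: none (0 points).
  x = 7: rhs = 15, matching y values: 7, 10 (2 points).
  x = 8: rhs = 15, matching y values: 7, 10 (2 points).
  x = 9: rhs = 12, matching y values: none (0 points).
  x = 10: rhs = 12, matching y values: none (0 points).
  x = 11: rhs = 4, matching y values: 2, 15 (2 points).
  x = 12: rhs = 11, matching y values: none (0 points).
  x = 13: rhs = 5, matching y values: none (0 points).
  x = 14: rhs = 9, matching y values: 3, 14 (2 points).
  x = 15: rhs = 12, matching y values: none (0 points).
  x = 16: rhs = 3, matching y values: none (0 points).
Total affine count: 14.
Full point count |E(F_17)| = 14 + 1 = 15.
Hasse bound: |15 − (17+1)| = |-3| = 3 ≤ 2√17 ≈ 8.2462 ✓.


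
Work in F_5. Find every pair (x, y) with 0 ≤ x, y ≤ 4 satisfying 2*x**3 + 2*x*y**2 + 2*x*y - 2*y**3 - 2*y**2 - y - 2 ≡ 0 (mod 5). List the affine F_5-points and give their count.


Affine F_5-points: {(1, 0), (2, 4)}; count = 2.

For each of the 25 pairs (x, y) ∈ F_5², evaluate f(x, y) mod 5. Record the zeros.
  x = 0: [0↦3, 1↦3, 2↦2, 3↦3, 4↦4]  zeros at y ∈ ∅
  x = 1: [0↦0, 1↦4, 2↦1, 3↦4, 4↦1]  zeros at y ∈ {0}
  x = 2: [0↦4, 1↦2, 2↦2, 3↦2, 4↦0]  zeros at y ∈ {4}
  x = 3: [0↦2, 1↦4, 2↦2, 3↦4, 4↦3]  zeros at y ∈ ∅
  x = 4: [0↦1, 1↦2, 2↦3, 3↦2, 4↦2]  zeros at y ∈ ∅
Collecting zeros: affine points = {(1, 0), (2, 4)}.
Total count |C(F_5)_aff| = 2.


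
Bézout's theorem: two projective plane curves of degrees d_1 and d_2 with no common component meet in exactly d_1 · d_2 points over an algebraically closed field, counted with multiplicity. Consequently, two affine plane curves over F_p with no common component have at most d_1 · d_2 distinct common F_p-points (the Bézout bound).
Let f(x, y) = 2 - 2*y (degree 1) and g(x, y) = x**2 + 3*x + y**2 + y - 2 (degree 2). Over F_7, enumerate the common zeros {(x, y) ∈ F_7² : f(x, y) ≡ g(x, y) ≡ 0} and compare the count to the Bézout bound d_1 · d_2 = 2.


Common zeros: {(0, 1), (4, 1)}; count = 2; Bézout bound = 2.

deg(f) = 1, deg(g) = 2, so Bézout bound = 2.
Scan x ∈ F_7. For each x, list the y ∈ F_7 with f(x, y) ≡ 0 and those with g(x, y) ≡ 0 (mod 7); the common zeros in that column are the intersection.
  x = 0: f ≡ 0 at y ∈ {1}; g ≡ 0 at y ∈ {1, 5}; common: {1}.
  x = 1: f ≡ 0 at y ∈ {1}; g ≡ 0 at y ∈ {3}; common: ∅.
  x = 2: f ≡ 0 at y ∈ {1}; g ≡ 0 at y ∈ {2, 4}; common: ∅.
  x = 3: f ≡ 0 at y ∈ {1}; g ≡ 0 at y ∈ {3}; common: ∅.
  x = 4: f ≡ 0 at y ∈ {1}; g ≡ 0 at y ∈ {1, 5}; common: {1}.
  x = 5: f ≡ 0 at y ∈ {1}; g ≡ 0 at y ∈ ∅; common: ∅.
  x = 6: f ≡ 0 at y ∈ {1}; g ≡ 0 at y ∈ ∅; common: ∅.
Collecting: common zeros = {(0, 1), (4, 1)}, so the count is 2.
Comparison with the Bézout bound: 2 ≤ 2 = deg(f)·deg(g), as expected for curves with no common component (the bound is attained).


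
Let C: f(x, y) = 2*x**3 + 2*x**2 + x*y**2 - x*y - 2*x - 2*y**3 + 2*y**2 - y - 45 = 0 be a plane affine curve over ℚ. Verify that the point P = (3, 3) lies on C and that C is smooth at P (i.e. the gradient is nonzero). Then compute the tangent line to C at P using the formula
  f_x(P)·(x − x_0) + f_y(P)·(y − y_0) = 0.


Tangent line at P: 70*x - 28*y - 126 = 0.

Step 1: f(3, 3) = 0, so P lies on C.
Step 2: partial derivatives
  f_x(x, y) = 6*x**2 + 4*x + y**2 - y - 2, f_y(x, y) = 2*x*y - x - 6*y**2 + 4*y - 1.
  f_x(P) = 70, f_y(P) = -28 (gradient nonzero, so P is smooth).
Step 3: tangent line at P: 70·(x − 3) + -28·(y − 3) = 0.
Expanding: 70*x - 28*y - 126 = 0.


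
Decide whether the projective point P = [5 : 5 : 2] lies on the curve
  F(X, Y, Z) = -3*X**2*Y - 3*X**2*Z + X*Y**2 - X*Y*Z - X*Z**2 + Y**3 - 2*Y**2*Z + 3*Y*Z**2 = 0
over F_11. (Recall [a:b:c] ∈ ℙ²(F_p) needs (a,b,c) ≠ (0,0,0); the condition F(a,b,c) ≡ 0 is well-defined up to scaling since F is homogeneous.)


F(5,5,2) ≡ 0 (mod 11); P is on the curve.

Evaluate F(5, 5, 2) term-by-term (mod 11).
  -3*X**2*Y ↦ -3·25·5·1 = -375
  -3*X**2*Z ↦ -3·25·1·2 = -150
  X*Y**2 ↦ 1·5·25·1 = 125
  -X*Y*Z ↦ -1·5·5·2 = -50
  -X*Z**2 ↦ -1·5·1·4 = -20
  Y**3 ↦ 1·1·125·1 = 125
  -2*Y**2*Z ↦ -2·1·25·2 = -100
  3*Y*Z**2 ↦ 3·1·5·4 = 60
Sum: F(5, 5, 2) = (-375) + (-150) + (125) + (-50) + (-20) + (125) + (-100) + (60) = -385.
Reducing mod 11: -385 ≡ 0 (mod 11).
Since F(a, b, c) ≡ 0 (mod 11), P lies on the curve.


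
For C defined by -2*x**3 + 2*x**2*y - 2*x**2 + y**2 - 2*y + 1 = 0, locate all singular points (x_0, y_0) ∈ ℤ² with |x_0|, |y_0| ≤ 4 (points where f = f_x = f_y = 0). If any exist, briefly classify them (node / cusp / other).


Singular points: {(0, 1)}; classification: cusp.

Compute partial derivatives:
  f_x = -6*x**2 + 4*x*y - 4*x.
  f_y = 2*x**2 + 2*y - 2.
Scan x_0 ∈ {−4, ..., 4}. For each x_0, f_y(x_0, y) is a polynomial in y; find its integer roots y ∈ {−4, ..., 4}, then test f_x and f at those candidates.
  x = -4: f_y(-4, y) = 2*y + 30; no integer root y with |y| ≤ 4.
  x = -3: f_y(-3, y) = 2*y + 16; no integer root y with |y| ≤ 4.
  x = -2: f_y(-2, y) = 2*y + 6; vanishes at y ∈ {-3}. (-2, -3): f_x = 8 ≠ 0.
  x = -1: f_y(-1, y) = 2*y; vanishes at y ∈ {0}. (-1, 0): f_x = -2 ≠ 0.
  x = 0: f_y(0, y) = 2*y - 2; vanishes at y ∈ {1}. (0, 1): f_x = 0, f = 0 — SINGULAR.
  x = 1: f_y(1, y) = 2*y; vanishes at y ∈ {0}. (1, 0): f_x = -10 ≠ 0.
  x = 2: f_y(2, y) = 2*y + 6; vanishes at y ∈ {-3}. (2, -3): f_x = -56 ≠ 0.
  x = 3: f_y(3, y) = 2*y + 16; no integer root y with |y| ≤ 4.
  x = 4: f_y(4, y) = 2*y + 30; no integer root y with |y| ≤ 4.
Only singular point on the grid: (0, 1).
Classify: substitute x = 0 + u, y = 1 + v and expand: f = -2*u**3 + 2*u**2*v + v**2.
No constant or linear terms (consistent with a singular point). Quadratic part: v**2. Cubic part: -2*u**3 + 2*u**2*v.
The quadratic part v**2 is a perfect square, so there is a single (double) tangent line v = 0, i.e. y = 1. Restricting the cubic part to that line (v = 0) leaves -2*u**3 ≠ 0, so f is not divisible by v and the branch is v² ≈ 2*u**3 to lowest order — this is a cusp.
Classification: cusp.


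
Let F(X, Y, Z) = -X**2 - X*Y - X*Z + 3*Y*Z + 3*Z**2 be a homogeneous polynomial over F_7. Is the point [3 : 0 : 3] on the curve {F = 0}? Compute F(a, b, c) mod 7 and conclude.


F(3,0,3) ≡ 2 (mod 7); P is NOT on the curve.

Evaluate F(3, 0, 3) term-by-term (mod 7).
  -X**2 ↦ -1·9·1·1 = -9
  -X*Y ↦ -1·3·0·1 = 0
  -X*Z ↦ -1·3·1·3 = -9
  3*Y*Z ↦ 3·1·0·3 = 0
  3*Z**2 ↦ 3·1·1·9 = 27
Sum: F(3, 0, 3) = (-9) + (0) + (-9) + (0) + (27) = 9.
Reducing mod 7: 9 ≡ 2 (mod 7).
Since F(a, b, c) ≡ 2 ≠ 0 (mod 7), P does NOT lie on the curve.


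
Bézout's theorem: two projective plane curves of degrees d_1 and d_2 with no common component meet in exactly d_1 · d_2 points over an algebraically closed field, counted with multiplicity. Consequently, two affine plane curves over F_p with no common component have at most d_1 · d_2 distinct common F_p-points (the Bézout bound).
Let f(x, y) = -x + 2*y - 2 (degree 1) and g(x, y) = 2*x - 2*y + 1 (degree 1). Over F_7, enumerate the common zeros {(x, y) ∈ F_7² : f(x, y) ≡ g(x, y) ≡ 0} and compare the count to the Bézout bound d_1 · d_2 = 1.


Common zeros: {(1, 5)}; count = 1; Bézout bound = 1.

deg(f) = 1, deg(g) = 1, so Bézout bound = 1.
Scan x ∈ F_7. For each x, list the y ∈ F_7 with f(x, y) ≡ 0 and those with g(x, y) ≡ 0 (mod 7); the common zeros in that column are the intersection.
  x = 0: f ≡ 0 at y ∈ {1}; g ≡ 0 at y ∈ {4}; common: ∅.
  x = 1: f ≡ 0 at y ∈ {5}; g ≡ 0 at y ∈ {5}; common: {5}.
  x = 2: f ≡ 0 at y ∈ {2}; g ≡ 0 at y ∈ {6}; common: ∅.
  x = 3: f ≡ 0 at y ∈ {6}; g ≡ 0 at y ∈ {0}; common: ∅.
  x = 4: f ≡ 0 at y ∈ {3}; g ≡ 0 at y ∈ {1}; common: ∅.
  x = 5: f ≡ 0 at y ∈ {0}; g ≡ 0 at y ∈ {2}; common: ∅.
  x = 6: f ≡ 0 at y ∈ {4}; g ≡ 0 at y ∈ {3}; common: ∅.
Collecting: common zeros = {(1, 5)}, so the count is 1.
Comparison with the Bézout bound: 1 ≤ 1 = deg(f)·deg(g), as expected for curves with no common component (the bound is attained).


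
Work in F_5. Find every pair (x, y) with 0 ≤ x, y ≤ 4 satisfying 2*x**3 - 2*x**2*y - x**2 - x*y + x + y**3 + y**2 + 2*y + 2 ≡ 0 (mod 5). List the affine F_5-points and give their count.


Affine F_5-points: {(0, 4), (1, 1), (1, 4), (2, 1), (3, 0)}; count = 5.

For each of the 25 pairs (x, y) ∈ F_5², evaluate f(x, y) mod 5. Record the zeros.
  x = 0: [0↦2, 1↦1, 2↦3, 3↦4, 4↦0]  zeros at y ∈ {4}
  x = 1: [0↦4, 1↦0, 2↦4, 3↦2, 4↦0]  zeros at y ∈ {1, 4}
  x = 2: [0↦1, 1↦0, 2↦2, 3↦3, 4↦4]  zeros at y ∈ {1}
  x = 3: [0↦0, 1↦3, 2↦4, 3↦4, 4↦4]  zeros at y ∈ {0}
  x = 4: [0↦3, 1↦1, 2↦2, 3↦2, 4↦2]  zeros at y ∈ ∅
Collecting zeros: affine points = {(0, 4), (1, 1), (1, 4), (2, 1), (3, 0)}.
Total count |C(F_5)_aff| = 5.


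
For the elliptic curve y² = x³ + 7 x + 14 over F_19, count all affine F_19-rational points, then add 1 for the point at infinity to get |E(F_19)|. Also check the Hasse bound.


Affine points = {(2, 6), (2, 13), (3, 9), (3, 10), (4, 7), (4, 12), (6, 5), (6, 14), (7, 8), (7, 11), (10, 1), (10, 18), (11, 4), (11, 15), (14, 5), (14, 14), (15, 6), (15, 13), (16, 2), (16, 17), (17, 7), (17, 12), (18, 5), (18, 14)}; affine count = 24; |E(F_19)| = 25.

Discriminant check: Δ ∝ 4a³ + 27b² = 4·7³ + 27·14² = 4·343 + 27·196 ≡ 14 (mod 19). Nonzero ⇒ E is nonsingular.
For each x ∈ F_19, compute rhs = x³ + 7·x + 14 mod 19, then count y ∈ F_19 with y² ≡ rhs.
  x = 0: rhs = 14, matching y values: none (0 points).
  x = 1: rhs = 3, matching y values: none (0 points).
  x = 2: rhs = 17, matching y values: 6, 13 (2 points).
  x = 3: rhs = 5, matching y values: 9, 10 (2 points).
  x = 4: rhs = 11, matching y values: 7, 12 (2 points).
  x = 5: rhs = 3, matching y values: none (0 points).
  x = 6: rhs = 6, matching y values: 5, 14 (2 points).
  x = 7: rhs = 7, matching y values: 8, 11 (2 points).
  x = 8: rhs = 12, matching y values: none (0 points).
  x = 9: rhs = 8, matching y values: none (0 points).
  x = 10: rhs = 1, matching y values: 1, 18 (2 points).
  x = 11: rhs = 16, matching y values: 4, 15 (2 points).
  x = 12: rhs = 2, matching y values: none (0 points).
  x = 13: rhs = 3, matching y values: none (0 points).
  x = 14: rhs = 6, matching y values: 5, 14 (2 points).
  x = 15: rhs = 17, matching y values: 6, 13 (2 points).
  x = 16: rhs = 4, matching y values: 2, 17 (2 points).
  x = 17: rhs = 11, matching y values: 7, 12 (2 points).
  x = 18: rhs = 6, matching y values: 5, 14 (2 points).
Total affine count: 24.
Full point count |E(F_19)| = 24 + 1 = 25.
Hasse bound: |25 − (19+1)| = |5| = 5 ≤ 2√19 ≈ 8.7178 ✓.


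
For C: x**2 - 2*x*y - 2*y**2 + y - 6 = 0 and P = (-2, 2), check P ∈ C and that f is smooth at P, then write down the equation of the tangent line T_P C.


Tangent line at P: -8*x - 3*y - 10 = 0.

Step 1: f(-2, 2) = 0, so P lies on C.
Step 2: partial derivatives
  f_x(x, y) = 2*x - 2*y, f_y(x, y) = -2*x - 4*y + 1.
  f_x(P) = -8, f_y(P) = -3 (gradient nonzero, so P is smooth).
Step 3: tangent line at P: -8·(x − -2) + -3·(y − 2) = 0.
Expanding: -8*x - 3*y - 10 = 0.


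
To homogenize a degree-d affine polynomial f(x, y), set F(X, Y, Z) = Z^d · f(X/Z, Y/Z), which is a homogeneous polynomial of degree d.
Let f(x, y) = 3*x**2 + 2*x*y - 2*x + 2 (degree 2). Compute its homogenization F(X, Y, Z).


F(X, Y, Z) = 3*X**2 + 2*X*Y - 2*X*Z + 2*Z**2

deg(f) = 2.
Substitute x = X/Z, y = Y/Z into f, then multiply by Z^2.
  monomial 3·x^2·y^0 ↦ 3·X^2·Y^0·Z^0.
  monomial 2·x^1·y^1 ↦ 2·X^1·Y^1·Z^0.
  monomial -2·x^1·y^0 ↦ -2·X^1·Y^0·Z^1.
  monomial 2·x^0·y^0 ↦ 2·X^0·Y^0·Z^2.
Collecting: F(X, Y, Z) = 3*X**2 + 2*X*Y - 2*X*Z + 2*Z**2.


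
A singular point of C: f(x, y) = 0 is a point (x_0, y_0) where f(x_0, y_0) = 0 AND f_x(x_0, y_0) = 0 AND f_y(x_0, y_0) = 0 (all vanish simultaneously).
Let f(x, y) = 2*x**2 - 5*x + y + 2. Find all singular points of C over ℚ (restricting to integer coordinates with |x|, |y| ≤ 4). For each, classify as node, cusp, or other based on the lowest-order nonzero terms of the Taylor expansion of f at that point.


No singular points in the scanned grid; C is smooth there.

Compute partial derivatives:
  f_x = 4*x - 5.
  f_y = 1.
f_y = 1 is a nonzero constant, so f_y never vanishes: no point (x, y) can satisfy f = f_x = f_y = 0. In particular no (x, y) ∈ {−4, ..., 4}² is singular; the curve is smooth.


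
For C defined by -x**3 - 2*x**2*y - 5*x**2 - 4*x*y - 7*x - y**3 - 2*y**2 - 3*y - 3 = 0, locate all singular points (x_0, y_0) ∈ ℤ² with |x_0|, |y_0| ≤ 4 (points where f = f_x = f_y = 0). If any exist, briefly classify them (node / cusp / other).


Singular points: {(-1, -1)}; classification: cusp.

Compute partial derivatives:
  f_x = -3*x**2 - 4*x*y - 10*x - 4*y - 7.
  f_y = -2*x**2 - 4*x - 3*y**2 - 4*y - 3.
Scan x_0 ∈ {−4, ..., 4}. For each x_0, f_y(x_0, y) is a polynomial in y; find its integer roots y ∈ {−4, ..., 4}, then test f_x and f at those candidates.
  x = -4: f_y(-4, y) = -3*y**2 - 4*y - 19; no integer root y with |y| ≤ 4.
  x = -3: f_y(-3, y) = -3*y**2 - 4*y - 9; no integer root y with |y| ≤ 4.
  x = -2: f_y(-2, y) = -3*y**2 - 4*y - 3; no integer root y with |y| ≤ 4.
  x = -1: f_y(-1, y) = -3*y**2 - 4*y - 1; vanishes at y ∈ {-1}. (-1, -1): f_x = 0, f = 0 — SINGULAR.
  x = 0: f_y(0, y) = -3*y**2 - 4*y - 3; no integer root y with |y| ≤ 4.
  x = 1: f_y(1, y) = -3*y**2 - 4*y - 9; no integer root y with |y| ≤ 4.
  x = 2: f_y(2, y) = -3*y**2 - 4*y - 19; no integer root y with |y| ≤ 4.
  x = 3: f_y(3, y) = -3*y**2 - 4*y - 33; no integer root y with |y| ≤ 4.
  x = 4: f_y(4, y) = -3*y**2 - 4*y - 51; no integer root y with |y| ≤ 4.
Only singular point on the grid: (-1, -1).
Classify: substitute x = -1 + u, y = -1 + v and expand: f = -u**3 - 2*u**2*v - v**3 + v**2.
No constant or linear terms (consistent with a singular point). Quadratic part: v**2. Cubic part: -u**3 - 2*u**2*v - v**3.
The quadratic part v**2 is a perfect square, so there is a single (double) tangent line v = 0, i.e. y = -1. Restricting the cubic part to that line (v = 0) leaves -u**3 ≠ 0, so f is not divisible by v and the branch is v² ≈ u**3 to lowest order — this is a cusp.
Classification: cusp.


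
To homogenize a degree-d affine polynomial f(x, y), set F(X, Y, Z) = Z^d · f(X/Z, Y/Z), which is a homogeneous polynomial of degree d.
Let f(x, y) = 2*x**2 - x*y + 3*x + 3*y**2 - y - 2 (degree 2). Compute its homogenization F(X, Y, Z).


F(X, Y, Z) = 2*X**2 - X*Y + 3*X*Z + 3*Y**2 - Y*Z - 2*Z**2

deg(f) = 2.
Substitute x = X/Z, y = Y/Z into f, then multiply by Z^2.
  monomial 2·x^2·y^0 ↦ 2·X^2·Y^0·Z^0.
  monomial -1·x^1·y^1 ↦ -1·X^1·Y^1·Z^0.
  monomial 3·x^1·y^0 ↦ 3·X^1·Y^0·Z^1.
  monomial 3·x^0·y^2 ↦ 3·X^0·Y^2·Z^0.
  monomial -1·x^0·y^1 ↦ -1·X^0·Y^1·Z^1.
  monomial -2·x^0·y^0 ↦ -2·X^0·Y^0·Z^2.
Collecting: F(X, Y, Z) = 2*X**2 - X*Y + 3*X*Z + 3*Y**2 - Y*Z - 2*Z**2.


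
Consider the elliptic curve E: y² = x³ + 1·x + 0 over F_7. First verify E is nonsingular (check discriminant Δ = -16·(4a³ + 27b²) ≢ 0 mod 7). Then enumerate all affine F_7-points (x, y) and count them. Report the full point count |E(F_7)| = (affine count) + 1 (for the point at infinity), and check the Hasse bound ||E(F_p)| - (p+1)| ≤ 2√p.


Affine points = {(0, 0), (1, 3), (1, 4), (3, 3), (3, 4), (5, 2), (5, 5)}; affine count = 7; |E(F_7)| = 8.

Discriminant check: Δ ∝ 4a³ + 27b² = 4·1³ + 27·0² = 4·1 + 27·0 ≡ 4 (mod 7). Nonzero ⇒ E is nonsingular.
For each x ∈ F_7, compute rhs = x³ + 1·x + 0 mod 7, then count y ∈ F_7 with y² ≡ rhs.
  x = 0: rhs = 0, matching y values: 0 (1 points).
  x = 1: rhs = 2, matching y values: 3, 4 (2 points).
  x = 2: rhs = 3, matching y values: none (0 points).
  x = 3: rhs = 2, matching y values: 3, 4 (2 points).
  x = 4: rhs = 5, matching y values: none (0 points).
  x = 5: rhs = 4, matching y values: 2, 5 (2 points).
  x = 6: rhs = 5, matching y values: none (0 points).
Total affine count: 7.
Full point count |E(F_7)| = 7 + 1 = 8.
Hasse bound: |8 − (7+1)| = |0| = 0 ≤ 2√7 ≈ 5.2915 ✓.


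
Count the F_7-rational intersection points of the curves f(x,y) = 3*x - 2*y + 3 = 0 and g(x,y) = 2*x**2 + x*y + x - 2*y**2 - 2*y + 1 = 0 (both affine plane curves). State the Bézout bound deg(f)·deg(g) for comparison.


Common zeros: ∅; count = 0; Bézout bound = 2.

deg(f) = 1, deg(g) = 2, so Bézout bound = 2.
Scan x ∈ F_7. For each x, list the y ∈ F_7 with f(x, y) ≡ 0 and those with g(x, y) ≡ 0 (mod 7); the common zeros in that column are the intersection.
  x = 0: f ≡ 0 at y ∈ {5}; g ≡ 0 at y ∈ ∅; common: ∅.
  x = 1: f ≡ 0 at y ∈ {3}; g ≡ 0 at y ∈ ∅; common: ∅.
  x = 2: f ≡ 0 at y ∈ {1}; g ≡ 0 at y ∈ {3, 4}; common: ∅.
  x = 3: f ≡ 0 at y ∈ {6}; g ≡ 0 at y ∈ {1, 3}; common: ∅.
  x = 4: f ≡ 0 at y ∈ {4}; g ≡ 0 at y ∈ ∅; common: ∅.
  x = 5: f ≡ 0 at y ∈ {2}; g ≡ 0 at y ∈ {0, 5}; common: ∅.
  x = 6: f ≡ 0 at y ∈ {0}; g ≡ 0 at y ∈ {4, 5}; common: ∅.
Collecting: common zeros = ∅, so the count is 0.
Comparison with the Bézout bound: 0 ≤ 2 = deg(f)·deg(g), as expected for curves with no common component (the affine F_7-count falls short of the bound because intersections may lie at infinity, over extension fields, or carry multiplicity).


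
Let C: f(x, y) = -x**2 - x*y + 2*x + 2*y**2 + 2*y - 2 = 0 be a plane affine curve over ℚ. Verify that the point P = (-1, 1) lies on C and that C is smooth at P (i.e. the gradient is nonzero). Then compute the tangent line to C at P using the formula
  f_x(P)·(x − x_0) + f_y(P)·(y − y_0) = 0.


Tangent line at P: 3*x + 7*y - 4 = 0.

Step 1: f(-1, 1) = 0, so P lies on C.
Step 2: partial derivatives
  f_x(x, y) = -2*x - y + 2, f_y(x, y) = -x + 4*y + 2.
  f_x(P) = 3, f_y(P) = 7 (gradient nonzero, so P is smooth).
Step 3: tangent line at P: 3·(x − -1) + 7·(y − 1) = 0.
Expanding: 3*x + 7*y - 4 = 0.


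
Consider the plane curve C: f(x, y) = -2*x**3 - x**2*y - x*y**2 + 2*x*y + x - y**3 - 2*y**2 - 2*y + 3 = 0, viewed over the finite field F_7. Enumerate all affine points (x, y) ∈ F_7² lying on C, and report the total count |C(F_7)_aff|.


Affine F_7-points: {(0, 5), (1, 5), (2, 4), (5, 6)}; count = 4.

For each of the 49 pairs (x, y) ∈ F_7², evaluate f(x, y) mod 7. Record the zeros.
  x = 0: [0↦3, 1↦5, 2↦4, 3↦1, 4↦4, 5↦0, 6↦4]  zeros at y ∈ {5}
  x = 1: [0↦2, 1↦4, 2↦1, 3↦1, 4↦5, 5↦0, 6↦1]  zeros at y ∈ {5}
  x = 2: [0↦3, 1↦3, 2↦3, 3↦4, 4↦0, 5↦6, 6↦2]  zeros at y ∈ {4}
  x = 3: [0↦1, 1↦4, 2↦5, 3↦5, 4↦5, 5↦6, 6↦2]  zeros at y ∈ ∅
  x = 4: [0↦5, 1↦2, 2↦2, 3↦6, 4↦1, 5↦2, 6↦3]  zeros at y ∈ ∅
  x = 5: [0↦3, 1↦6, 2↦3, 3↦2, 4↦4, 5↦3, 6↦0]  zeros at y ∈ {6}
  x = 6: [0↦4, 1↦4, 2↦3, 3↦2, 4↦2, 5↦4, 6↦2]  zeros at y ∈ ∅
Collecting zeros: affine points = {(0, 5), (1, 5), (2, 4), (5, 6)}.
Total count |C(F_7)_aff| = 4.


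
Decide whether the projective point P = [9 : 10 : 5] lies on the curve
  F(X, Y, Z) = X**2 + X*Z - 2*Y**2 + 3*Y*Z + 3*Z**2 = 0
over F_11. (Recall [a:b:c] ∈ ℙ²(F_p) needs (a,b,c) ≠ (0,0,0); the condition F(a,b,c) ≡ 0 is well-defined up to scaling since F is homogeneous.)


F(9,10,5) ≡ 8 (mod 11); P is NOT on the curve.

Evaluate F(9, 10, 5) term-by-term (mod 11).
  X**2 ↦ 1·81·1·1 = 81
  X*Z ↦ 1·9·1·5 = 45
  -2*Y**2 ↦ -2·1·100·1 = -200
  3*Y*Z ↦ 3·1·10·5 = 150
  3*Z**2 ↦ 3·1·1·25 = 75
Sum: F(9, 10, 5) = (81) + (45) + (-200) + (150) + (75) = 151.
Reducing mod 11: 151 ≡ 8 (mod 11).
Since F(a, b, c) ≡ 8 ≠ 0 (mod 11), P does NOT lie on the curve.


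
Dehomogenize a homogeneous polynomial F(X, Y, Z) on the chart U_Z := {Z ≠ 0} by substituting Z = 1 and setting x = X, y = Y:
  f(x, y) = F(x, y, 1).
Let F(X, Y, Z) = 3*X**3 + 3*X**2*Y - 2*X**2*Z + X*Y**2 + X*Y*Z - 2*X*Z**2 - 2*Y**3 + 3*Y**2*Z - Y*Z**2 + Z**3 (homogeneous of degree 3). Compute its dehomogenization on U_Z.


f(x, y) = 3*x**3 + 3*x**2*y - 2*x**2 + x*y**2 + x*y - 2*x - 2*y**3 + 3*y**2 - y + 1

On U_Z we set Z = 1. Each monomial c·X^i·Y^j·Z^k in F becomes c·x^i·y^j·1^k = c·x^i·y^j.
Substituting Z = 1: F(X, Y, 1) = 3*x**3 + 3*x**2*y - 2*x**2 + x*y**2 + x*y - 2*x - 2*y**3 + 3*y**2 - y + 1.
Note: deg(f) ≤ deg(F) = 3; strict inequality happens when F is divisible by Z (lost terms).


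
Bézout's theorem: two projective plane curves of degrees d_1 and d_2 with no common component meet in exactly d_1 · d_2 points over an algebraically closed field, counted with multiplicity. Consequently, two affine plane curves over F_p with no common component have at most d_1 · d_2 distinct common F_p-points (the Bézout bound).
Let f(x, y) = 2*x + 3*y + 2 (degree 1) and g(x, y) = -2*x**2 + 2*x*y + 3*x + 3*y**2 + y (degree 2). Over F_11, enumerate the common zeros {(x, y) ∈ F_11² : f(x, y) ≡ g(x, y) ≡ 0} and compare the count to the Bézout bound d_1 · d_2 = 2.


Common zeros: {(2, 9), (9, 8)}; count = 2; Bézout bound = 2.

deg(f) = 1, deg(g) = 2, so Bézout bound = 2.
Scan x ∈ F_11. For each x, list the y ∈ F_11 with f(x, y) ≡ 0 and those with g(x, y) ≡ 0 (mod 11); the common zeros in that column are the intersection.
  x = 0: f ≡ 0 at y ∈ {3}; g ≡ 0 at y ∈ {0, 7}; common: ∅.
  x = 1: f ≡ 0 at y ∈ {6}; g ≡ 0 at y ∈ ∅; common: ∅.
  x = 2: f ≡ 0 at y ∈ {9}; g ≡ 0 at y ∈ {4, 9}; common: {9}.
  x = 3: f ≡ 0 at y ∈ {1}; g ≡ 0 at y ∈ {7, 9}; common: ∅.
  x = 4: f ≡ 0 at y ∈ {4}; g ≡ 0 at y ∈ ∅; common: ∅.
  x = 5: f ≡ 0 at y ∈ {7}; g ≡ 0 at y ∈ ∅; common: ∅.
  x = 6: f ≡ 0 at y ∈ {10}; g ≡ 0 at y ∈ {6, 8}; common: ∅.
  x = 7: f ≡ 0 at y ∈ {2}; g ≡ 0 at y ∈ {0, 6}; common: ∅.
  x = 8: f ≡ 0 at y ∈ {5}; g ≡ 0 at y ∈ ∅; common: ∅.
  x = 9: f ≡ 0 at y ∈ {8}; g ≡ 0 at y ∈ {4, 8}; common: {8}.
  x = 10: f ≡ 0 at y ∈ {0}; g ≡ 0 at y ∈ ∅; common: ∅.
Collecting: common zeros = {(2, 9), (9, 8)}, so the count is 2.
Comparison with the Bézout bound: 2 ≤ 2 = deg(f)·deg(g), as expected for curves with no common component (the bound is attained).


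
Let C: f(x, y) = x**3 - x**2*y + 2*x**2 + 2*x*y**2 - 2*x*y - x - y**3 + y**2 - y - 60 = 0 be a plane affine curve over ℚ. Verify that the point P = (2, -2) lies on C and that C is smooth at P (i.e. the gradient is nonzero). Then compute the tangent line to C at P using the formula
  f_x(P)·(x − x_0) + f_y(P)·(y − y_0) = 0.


Tangent line at P: 39*x - 41*y - 160 = 0.

Step 1: f(2, -2) = 0, so P lies on C.
Step 2: partial derivatives
  f_x(x, y) = 3*x**2 - 2*x*y + 4*x + 2*y**2 - 2*y - 1, f_y(x, y) = -x**2 + 4*x*y - 2*x - 3*y**2 + 2*y - 1.
  f_x(P) = 39, f_y(P) = -41 (gradient nonzero, so P is smooth).
Step 3: tangent line at P: 39·(x − 2) + -41·(y − -2) = 0.
Expanding: 39*x - 41*y - 160 = 0.


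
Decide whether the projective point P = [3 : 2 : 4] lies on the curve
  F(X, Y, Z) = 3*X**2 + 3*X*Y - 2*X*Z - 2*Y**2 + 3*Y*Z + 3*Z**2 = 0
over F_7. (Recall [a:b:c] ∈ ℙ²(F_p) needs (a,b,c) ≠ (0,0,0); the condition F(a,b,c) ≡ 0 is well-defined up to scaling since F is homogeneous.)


F(3,2,4) ≡ 1 (mod 7); P is NOT on the curve.

Evaluate F(3, 2, 4) term-by-term (mod 7).
  3*X**2 ↦ 3·9·1·1 = 27
  3*X*Y ↦ 3·3·2·1 = 18
  -2*X*Z ↦ -2·3·1·4 = -24
  -2*Y**2 ↦ -2·1·4·1 = -8
  3*Y*Z ↦ 3·1·2·4 = 24
  3*Z**2 ↦ 3·1·1·16 = 48
Sum: F(3, 2, 4) = (27) + (18) + (-24) + (-8) + (24) + (48) = 85.
Reducing mod 7: 85 ≡ 1 (mod 7).
Since F(a, b, c) ≡ 1 ≠ 0 (mod 7), P does NOT lie on the curve.


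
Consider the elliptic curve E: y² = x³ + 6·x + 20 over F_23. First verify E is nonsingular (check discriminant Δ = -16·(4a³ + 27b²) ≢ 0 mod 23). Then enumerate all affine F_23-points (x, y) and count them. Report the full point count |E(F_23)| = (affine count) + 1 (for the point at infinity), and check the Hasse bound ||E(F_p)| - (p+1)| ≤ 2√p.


Affine points = {(1, 2), (1, 21), (4, 4), (4, 19), (12, 7), (12, 16), (13, 8), (13, 15), (15, 9), (15, 14), (16, 7), (16, 16), (18, 7), (18, 16), (19, 1), (19, 22), (21, 0), (22, 6), (22, 17)}; affine count = 19; |E(F_23)| = 20.

Discriminant check: Δ ∝ 4a³ + 27b² = 4·6³ + 27·20² = 4·216 + 27·400 ≡ 3 (mod 23). Nonzero ⇒ E is nonsingular.
For each x ∈ F_23, compute rhs = x³ + 6·x + 20 mod 23, then count y ∈ F_23 with y² ≡ rhs.
  x = 0: rhs = 20, matching y values: none (0 points).
  x = 1: rhs = 4, matching y values: 2, 21 (2 points).
  x = 2: rhs = 17, matching y values: none (0 points).
  x = 3: rhs = 19, matching y values: none (0 points).
  x = 4: rhs = 16, matching y values: 4, 19 (2 points).
  x = 5: rhs = 14, matching y values: none (0 points).
  x = 6: rhs = 19, matching y values: none (0 points).
  x = 7: rhs = 14, matching y values: none (0 points).
  x = 8: rhs = 5, matching y values: none (0 points).
  x = 9: rhs = 21, matching y values: none (0 points).
  x = 10: rhs = 22, matching y values: none (0 points).
  x = 11: rhs = 14, matching y values: none (0 points).
  x = 12: rhs = 3, matching y values: 7, 16 (2 points).
  x = 13: rhs = 18, matching y values: 8, 15 (2 points).
  x = 14: rhs = 19, matching y values: none (0 points).
  x = 15: rhs = 12, matching y values: 9, 14 (2 points).
  x = 16: rhs = 3, matching y values: 7, 16 (2 points).
  x = 17: rhs = 21, matching y values: none (0 points).
  x = 18: rhs = 3, matching y values: 7, 16 (2 points).
  x = 19: rhs = 1, matching y values: 1, 22 (2 points).
  x = 20: rhs = 21, matching y values: none (0 points).
  x = 21: rhs = 0, matching y values: 0 (1 points).
  x = 22: rhs = 13, matching y values: 6, 17 (2 points).
Total affine count: 19.
Full point count |E(F_23)| = 19 + 1 = 20.
Hasse bound: |20 − (23+1)| = |-4| = 4 ≤ 2√23 ≈ 9.5917 ✓.


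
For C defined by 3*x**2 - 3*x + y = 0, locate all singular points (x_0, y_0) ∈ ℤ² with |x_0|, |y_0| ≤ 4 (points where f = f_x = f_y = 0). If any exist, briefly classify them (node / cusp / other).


No singular points in the scanned grid; C is smooth there.

Compute partial derivatives:
  f_x = 6*x - 3.
  f_y = 1.
f_y = 1 is a nonzero constant, so f_y never vanishes: no point (x, y) can satisfy f = f_x = f_y = 0. In particular no (x, y) ∈ {−4, ..., 4}² is singular; the curve is smooth.


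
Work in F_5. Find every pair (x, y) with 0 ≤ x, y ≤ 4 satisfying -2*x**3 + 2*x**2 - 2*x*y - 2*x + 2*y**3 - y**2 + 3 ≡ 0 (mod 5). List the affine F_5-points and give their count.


Affine F_5-points: {(0, 2), (0, 4), (1, 1), (1, 3), (1, 4), (2, 2), (4, 2), (4, 3)}; count = 8.

For each of the 25 pairs (x, y) ∈ F_5², evaluate f(x, y) mod 5. Record the zeros.
  x = 0: [0↦3, 1↦4, 2↦0, 3↦3, 4↦0]  zeros at y ∈ {2, 4}
  x = 1: [0↦1, 1↦0, 2↦4, 3↦0, 4↦0]  zeros at y ∈ {1, 3, 4}
  x = 2: [0↦1, 1↦3, 2↦0, 3↦4, 4↦2]  zeros at y ∈ {2}
  x = 3: [0↦1, 1↦1, 2↦1, 3↦3, 4↦4]  zeros at y ∈ ∅
  x = 4: [0↦4, 1↦2, 2↦0, 3↦0, 4↦4]  zeros at y ∈ {2, 3}
Collecting zeros: affine points = {(0, 2), (0, 4), (1, 1), (1, 3), (1, 4), (2, 2), (4, 2), (4, 3)}.
Total count |C(F_5)_aff| = 8.


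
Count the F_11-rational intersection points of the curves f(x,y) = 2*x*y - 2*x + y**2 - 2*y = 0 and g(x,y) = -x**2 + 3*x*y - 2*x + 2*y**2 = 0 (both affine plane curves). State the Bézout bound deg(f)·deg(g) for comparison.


Common zeros: {(0, 0)}; count = 1; Bézout bound = 4.

deg(f) = 2, deg(g) = 2, so Bézout bound = 4.
Scan x ∈ F_11. For each x, list the y ∈ F_11 with f(x, y) ≡ 0 and those with g(x, y) ≡ 0 (mod 11); the common zeros in that column are the intersection.
  x = 0: f ≡ 0 at y ∈ {0, 2}; g ≡ 0 at y ∈ {0}; common: {0}.
  x = 1: f ≡ 0 at y ∈ ∅; g ≡ 0 at y ∈ {2}; common: ∅.
  x = 2: f ≡ 0 at y ∈ {3, 6}; g ≡ 0 at y ∈ {1, 7}; common: ∅.
  x = 3: f ≡ 0 at y ∈ ∅; g ≡ 0 at y ∈ {2, 10}; common: ∅.
  x = 4: f ≡ 0 at y ∈ ∅; g ≡ 0 at y ∈ ∅; common: ∅.
  x = 5: f ≡ 0 at y ∈ {5, 9}; g ≡ 0 at y ∈ ∅; common: ∅.
  x = 6: f ≡ 0 at y ∈ {4, 8}; g ≡ 0 at y ∈ {6, 7}; common: ∅.
  x = 7: f ≡ 0 at y ∈ ∅; g ≡ 0 at y ∈ ∅; common: ∅.
  x = 8: f ≡ 0 at y ∈ ∅; g ≡ 0 at y ∈ ∅; common: ∅.
  x = 9: f ≡ 0 at y ∈ {7, 10}; g ≡ 0 at y ∈ {0, 3}; common: ∅.
  x = 10: f ≡ 0 at y ∈ ∅; g ≡ 0 at y ∈ {1, 6}; common: ∅.
Collecting: common zeros = {(0, 0)}, so the count is 1.
Comparison with the Bézout bound: 1 ≤ 4 = deg(f)·deg(g), as expected for curves with no common component (the affine F_11-count falls short of the bound because intersections may lie at infinity, over extension fields, or carry multiplicity).
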